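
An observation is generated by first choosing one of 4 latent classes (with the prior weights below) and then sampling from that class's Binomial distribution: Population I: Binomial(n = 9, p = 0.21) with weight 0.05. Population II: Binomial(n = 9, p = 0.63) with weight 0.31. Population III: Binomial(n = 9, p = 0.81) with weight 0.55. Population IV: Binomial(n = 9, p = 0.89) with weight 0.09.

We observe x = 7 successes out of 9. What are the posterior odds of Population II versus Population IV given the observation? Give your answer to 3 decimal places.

3.470

Posterior odds = (π_i f_i(x)) / (π_j f_j(x)); the normalising sum cancels.
Evaluate each component's likelihood at the observed value:
  L_I = 0.000404661
  L_II = 0.194129
  L_III = 0.297307
  L_IV = 0.192672
Posterior odds = (π_II·L_II) / (π_IV·L_IV) = (0.31·0.194129) / (0.09·0.192672) = 0.0601799 / 0.0173405 ≈ 3.470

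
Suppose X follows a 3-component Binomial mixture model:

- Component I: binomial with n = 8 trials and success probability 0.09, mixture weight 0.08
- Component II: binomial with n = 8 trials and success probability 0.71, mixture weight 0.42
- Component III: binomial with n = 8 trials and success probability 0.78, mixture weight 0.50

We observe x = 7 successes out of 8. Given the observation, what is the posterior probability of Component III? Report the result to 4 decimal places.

0.6356

The responsibility of component k is π_k f_k(x) divided by Σ_j π_j f_j(x).
Binomial probabilities:
  f_I = 3.482e-07
  f_II = 0.211007
  f_III = 0.309154
Unnormalised posteriors:
  π_I·f_I = 0.08 × 3.482e-07 = 2.7856e-08
  π_II·f_II = 0.42 × 0.211007 = 0.0886229
  π_III·f_III = 0.50 × 0.309154 = 0.154577
Evidence: 2.7856e-08 + 0.0886229 + 0.154577 = 0.2432
So the posterior for Component III is 0.154577 / 0.2432 ≈ 0.6356.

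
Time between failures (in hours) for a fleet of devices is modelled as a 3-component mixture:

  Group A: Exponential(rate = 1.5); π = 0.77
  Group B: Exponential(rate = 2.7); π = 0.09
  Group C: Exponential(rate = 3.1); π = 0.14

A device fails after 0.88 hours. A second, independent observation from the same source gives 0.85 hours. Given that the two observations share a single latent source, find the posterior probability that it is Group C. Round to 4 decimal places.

0.0445

By Bayes' theorem, P(k | x) = π_k f_k(x) / Σ_j π_j f_j(x).
Since both observations come from the same component, the likelihood for component k is f_k(x₁)·f_k(x₂).
  f_A = [0.400703] × [0.419146] = 0.167953
  f_B = [0.250888] × [0.272056] = 0.0682556
  f_C = [0.202585] × [0.222329] = 0.0450404
Weight by the priors:
  π_A·f_A = 0.77 × 0.167953 = 0.129324
  π_B·f_B = 0.09 × 0.0682556 = 0.006143
  π_C·f_C = 0.14 × 0.0450404 = 0.00630565
Denominator: 0.129324 + 0.006143 + 0.00630565 = 0.141773
Responsibility of Group C: 0.00630565 / 0.141773 ≈ 0.0445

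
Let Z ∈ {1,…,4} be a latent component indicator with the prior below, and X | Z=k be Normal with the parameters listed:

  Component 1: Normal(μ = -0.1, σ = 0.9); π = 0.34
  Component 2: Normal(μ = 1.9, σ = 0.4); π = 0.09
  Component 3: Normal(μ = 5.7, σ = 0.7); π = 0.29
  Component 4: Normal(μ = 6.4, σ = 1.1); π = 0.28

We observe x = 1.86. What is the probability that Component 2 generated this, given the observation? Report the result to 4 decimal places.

0.8637

Apply Bayes' rule: the posterior for each component is proportional to its prior times its likelihood at x.
Evaluate each component's likelihood at the observed value:
  p_1 = (1/(0.9·√(2π)))·exp(−(1.86−-0.1)²/(2·0.9²)) = 0.443269·exp(-2.37136) = 0.0413809
  p_2 = (1/(0.4·√(2π)))·exp(−(1.86−1.9)²/(2·0.4²)) = 0.997356·exp(-0.00500) = 0.992381
  p_3 = (1/(0.7·√(2π)))·exp(−(1.86−5.7)²/(2·0.7²)) = 0.569918·exp(-15.04653) = 1.66413e-07
  p_4 = (1/(1.1·√(2π)))·exp(−(1.86−6.4)²/(2·1.1²)) = 0.362675·exp(-8.51719) = 7.25352e-05
Prior × likelihood for each component:
  w_1·p_1 = 0.34 × 0.0413809 = 0.0140695
  w_2·p_2 = 0.09 × 0.992381 = 0.0893143
  w_3·p_3 = 0.29 × 1.66413e-07 = 4.82597e-08
  w_4·p_4 = 0.28 × 7.25352e-05 = 2.03099e-05
Sum: 0.0140695 + 0.0893143 + 4.82597e-08 + 2.03099e-05 = 0.103404
Responsibility of Component 2: 0.0893143 / 0.103404 ≈ 0.8637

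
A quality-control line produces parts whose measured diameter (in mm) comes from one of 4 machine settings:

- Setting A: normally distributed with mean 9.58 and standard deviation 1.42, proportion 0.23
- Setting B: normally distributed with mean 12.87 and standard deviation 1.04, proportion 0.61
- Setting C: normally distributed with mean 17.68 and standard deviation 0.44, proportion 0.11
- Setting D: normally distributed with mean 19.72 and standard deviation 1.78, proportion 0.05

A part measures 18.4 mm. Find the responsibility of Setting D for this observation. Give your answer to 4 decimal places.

By Bayes' theorem, P(k | x) = w_k f_k(x) / Σ_j w_j f_j(x).
Evaluate each component's likelihood at the observed value:
  p_A = (1/(1.42·√(2π)))·exp(−(18.4−9.58)²/(2·1.42²)) = 0.280945·exp(-19.28992) = 1.17792e-09
  p_B = (1/(1.04·√(2π)))·exp(−(18.4−12.87)²/(2·1.04²)) = 0.383598·exp(-14.13688) = 2.78168e-07
  p_C = (1/(0.44·√(2π)))·exp(−(18.4−17.68)²/(2·0.44²)) = 0.906687·exp(-1.33884) = 0.237687
  p_D = (1/(1.78·√(2π)))·exp(−(18.4−19.72)²/(2·1.78²)) = 0.224125·exp(-0.27497) = 0.170245
Unnormalised posteriors:
  w_A·p_A = 0.23 × 1.17792e-09 = 2.70921e-10
  w_B·p_B = 0.61 × 2.78168e-07 = 1.69683e-07
  w_C·p_C = 0.11 × 0.237687 = 0.0261456
  w_D·p_D = 0.05 × 0.170245 = 0.00851225
Marginal: 2.70921e-10 + 1.69683e-07 + 0.0261456 + 0.00851225 = 0.034658
Responsibility of Setting D: 0.00851225 / 0.034658 ≈ 0.2456

0.2456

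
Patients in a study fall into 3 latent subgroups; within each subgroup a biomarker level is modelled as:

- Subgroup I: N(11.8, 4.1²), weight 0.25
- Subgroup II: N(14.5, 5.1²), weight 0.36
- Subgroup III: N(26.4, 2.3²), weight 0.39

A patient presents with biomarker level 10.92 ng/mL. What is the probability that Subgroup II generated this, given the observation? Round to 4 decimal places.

P(component k | x) = w_k·f_k(x) / marginal(x), where marginal(x) = Σ_j w_j·f_j(x).
Normal densities:
  L_I = (1/(4.1·√(2π)))·exp(−(10.92−11.8)²/(2·4.1²)) = 0.097303·exp(-0.02303) = 0.0950873
  L_II = (1/(5.1·√(2π)))·exp(−(10.92−14.5)²/(2·5.1²)) = 0.078224·exp(-0.24637) = 0.0611422
  L_III = (1/(2.3·√(2π)))·exp(−(10.92−26.4)²/(2·2.3²)) = 0.173453·exp(-22.64938) = 2.52745e-11
Unnormalised posteriors:
  w_I·L_I = 0.25 × 0.0950873 = 0.0237718
  w_II·L_II = 0.36 × 0.0611422 = 0.0220112
  w_III·L_III = 0.39 × 2.52745e-11 = 9.85707e-12
Normaliser: 0.0237718 + 0.0220112 + 9.85707e-12 = 0.045783
So the posterior for Subgroup II is 0.0220112 / 0.045783 ≈ 0.4808.

0.4808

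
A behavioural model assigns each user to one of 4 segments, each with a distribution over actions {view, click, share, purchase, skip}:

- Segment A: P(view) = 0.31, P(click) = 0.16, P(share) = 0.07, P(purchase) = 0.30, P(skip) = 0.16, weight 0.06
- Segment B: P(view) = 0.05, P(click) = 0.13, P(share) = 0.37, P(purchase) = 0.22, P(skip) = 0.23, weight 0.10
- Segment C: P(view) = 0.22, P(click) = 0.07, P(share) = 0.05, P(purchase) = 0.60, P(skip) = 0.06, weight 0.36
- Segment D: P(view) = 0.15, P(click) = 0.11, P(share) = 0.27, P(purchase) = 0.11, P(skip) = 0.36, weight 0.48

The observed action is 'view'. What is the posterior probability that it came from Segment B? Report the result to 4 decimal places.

Posterior ∝ prior × likelihood, so P(k | x) ∝ π_k f_k(x); normalise over all components.
Component likelihoods at x = 'view':
  f_A = 0.31
  f_B = 0.05
  f_C = 0.22
  f_D = 0.15
Prior × likelihood for each component:
  π_A·f_A = 0.06 × 0.31 = 0.0186
  π_B·f_B = 0.10 × 0.05 = 0.005
  π_C·f_C = 0.36 × 0.22 = 0.0792
  π_D·f_D = 0.48 × 0.15 = 0.072
Evidence: 0.0186 + 0.005 + 0.0792 + 0.072 = 0.1748
So the posterior for Segment B is 0.005 / 0.1748 ≈ 0.0286.

0.0286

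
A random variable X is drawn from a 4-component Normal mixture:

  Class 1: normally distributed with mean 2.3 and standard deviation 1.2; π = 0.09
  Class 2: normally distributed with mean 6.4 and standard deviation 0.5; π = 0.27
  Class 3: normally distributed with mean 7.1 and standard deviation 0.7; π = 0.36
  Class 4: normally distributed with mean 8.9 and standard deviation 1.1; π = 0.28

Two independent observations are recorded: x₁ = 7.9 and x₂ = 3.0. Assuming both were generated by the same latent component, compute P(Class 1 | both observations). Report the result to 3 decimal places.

0.908

P(component k | x) = π_k·f_k(x) / marginal(x), where marginal(x) = Σ_j π_j·f_j(x).
Since both observations come from the same component, the likelihood for component k is f_k(x₁)·f_k(x₂).
  f_1 = [(1/(1.2·√(2π)))·exp(−(7.9−2.3)²/(2·1.2²)) = 0.332452·exp(-10.88889) = 6.20504e-06] × [0.280439] = 1.74013e-06
  f_2 = [(1/(0.5·√(2π)))·exp(−(7.9−6.4)²/(2·0.5²)) = 0.797885·exp(-4.50000) = 0.0088637] × [7.26192e-11] = 6.43675e-13
  f_3 = [(1/(0.7·√(2π)))·exp(−(7.9−7.1)²/(2·0.7²)) = 0.569918·exp(-0.65306) = 0.296614] × [2.02457e-08] = 6.00514e-09
  f_4 = [(1/(1.1·√(2π)))·exp(−(7.9−8.9)²/(2·1.1²)) = 0.362675·exp(-0.41322) = 0.239915] × [2.05351e-07] = 4.92667e-08
Unnormalised posteriors:
  π_1·f_1 = 0.09 × 1.74013e-06 = 1.56612e-07
  π_2·f_2 = 0.27 × 6.43675e-13 = 1.73792e-13
  π_3·f_3 = 0.36 × 6.00514e-09 = 2.16185e-09
  π_4·f_4 = 0.28 × 4.92667e-08 = 1.37947e-08
Sum: 1.56612e-07 + 1.73792e-13 + 2.16185e-09 + 1.37947e-08 = 1.72569e-07
P(Class 1 | x) ≈ 0.908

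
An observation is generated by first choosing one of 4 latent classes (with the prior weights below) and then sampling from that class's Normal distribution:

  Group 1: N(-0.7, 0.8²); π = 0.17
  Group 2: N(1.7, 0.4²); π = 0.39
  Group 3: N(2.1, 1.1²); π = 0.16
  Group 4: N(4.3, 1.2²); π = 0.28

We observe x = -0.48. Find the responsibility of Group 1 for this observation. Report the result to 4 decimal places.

0.9562

The responsibility of component k is P(Z=k) f_k(x) divided by Σ_j P(Z=j) f_j(x).
Evaluate each component's likelihood at the observed value:
  p_1 = (1/(0.8·√(2π)))·exp(−(-0.48−-0.7)²/(2·0.8²)) = 0.498678·exp(-0.03781) = 0.480174
  p_2 = (1/(0.4·√(2π)))·exp(−(-0.48−1.7)²/(2·0.4²)) = 0.997356·exp(-14.85125) = 3.54025e-07
  p_3 = (1/(1.1·√(2π)))·exp(−(-0.48−2.1)²/(2·1.1²)) = 0.362675·exp(-2.75058) = 0.0231716
  p_4 = (1/(1.2·√(2π)))·exp(−(-0.48−4.3)²/(2·1.2²)) = 0.332452·exp(-7.93347) = 0.000119197
Prior × likelihood for each component:
  P(Z=1)·p_1 = 0.17 × 0.480174 = 0.0816295
  P(Z=2)·p_2 = 0.39 × 3.54025e-07 = 1.3807e-07
  P(Z=3)·p_3 = 0.16 × 0.0231716 = 0.00370746
  P(Z=4)·p_4 = 0.28 × 0.000119197 = 3.33752e-05
Marginal: 0.0816295 + 1.3807e-07 + 0.00370746 + 3.33752e-05 = 0.0853705
Responsibility of Group 1: 0.0816295 / 0.0853705 ≈ 0.9562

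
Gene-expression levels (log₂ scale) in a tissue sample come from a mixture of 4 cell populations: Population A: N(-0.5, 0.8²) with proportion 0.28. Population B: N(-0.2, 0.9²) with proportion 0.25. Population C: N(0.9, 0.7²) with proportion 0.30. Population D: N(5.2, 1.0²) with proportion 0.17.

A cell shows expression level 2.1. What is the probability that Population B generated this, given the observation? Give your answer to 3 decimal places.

The responsibility of component k is P(Z=k) f_k(x) divided by Σ_j P(Z=j) f_j(x).
Evaluate each component's likelihood at the observed value:
  p_A = (1/(0.8·√(2π)))·exp(−(2.1−-0.5)²/(2·0.8²)) = 0.498678·exp(-5.28125) = 0.00253631
  p_B = (1/(0.9·√(2π)))·exp(−(2.1−-0.2)²/(2·0.9²)) = 0.443269·exp(-3.26543) = 0.0169242
  p_C = (1/(0.7·√(2π)))·exp(−(2.1−0.9)²/(2·0.7²)) = 0.569918·exp(-1.46939) = 0.131119
  p_D = (1/(1.0·√(2π)))·exp(−(2.1−5.2)²/(2·1.0²)) = 0.398942·exp(-4.80500) = 0.00326682
Multiply by the mixture weights:
  P(Z=A)·p_A = 0.28 × 0.00253631 = 0.000710167
  P(Z=B)·p_B = 0.25 × 0.0169242 = 0.00423105
  P(Z=C)·p_C = 0.30 × 0.131119 = 0.0393356
  P(Z=D)·p_D = 0.17 × 0.00326682 = 0.000555359
Normaliser: 0.000710167 + 0.00423105 + 0.0393356 + 0.000555359 = 0.0448322
Responsibility of Population B: 0.00423105 / 0.0448322 ≈ 0.094

0.094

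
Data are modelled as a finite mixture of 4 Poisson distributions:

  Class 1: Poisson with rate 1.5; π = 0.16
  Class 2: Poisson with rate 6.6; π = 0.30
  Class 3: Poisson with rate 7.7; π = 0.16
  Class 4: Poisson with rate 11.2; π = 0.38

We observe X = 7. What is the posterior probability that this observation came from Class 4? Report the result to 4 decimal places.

P(component k | x) = π_k·f_k(x) / marginal(x), where marginal(x) = Σ_j π_j·f_j(x).
Poisson probabilities:
  L_1 = e^(−1.5)·1.5^7/7! = 0.000756426
  L_2 = e^(−6.6)·6.6^7/7! = 0.147243
  L_3 = e^(−7.7)·7.7^7/7! = 0.144191
  L_4 = e^(−11.2)·11.2^7/7! = 0.0599788
Unnormalised posteriors:
  π_1·L_1 = 0.16 × 0.000756426 = 0.000121028
  π_2·L_2 = 0.30 × 0.147243 = 0.0441728
  π_3·L_3 = 0.16 × 0.144191 = 0.0230705
  π_4·L_4 = 0.38 × 0.0599788 = 0.0227919
Marginal: 0.000121028 + 0.0441728 + 0.0230705 + 0.0227919 = 0.0901562
Responsibility of Class 4: 0.0227919 / 0.0901562 ≈ 0.2528

0.2528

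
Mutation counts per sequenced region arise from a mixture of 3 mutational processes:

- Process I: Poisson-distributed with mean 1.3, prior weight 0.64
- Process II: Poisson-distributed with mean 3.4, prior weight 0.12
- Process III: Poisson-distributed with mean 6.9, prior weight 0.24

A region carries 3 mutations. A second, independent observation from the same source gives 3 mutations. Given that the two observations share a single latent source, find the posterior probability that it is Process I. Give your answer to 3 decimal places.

0.496

P(component k | x) = π_k·f_k(x) / marginal(x), where marginal(x) = Σ_j π_j·f_j(x).
Since both observations come from the same component, the likelihood for component k is f_k(x₁)·f_k(x₂).
  f_I = [e^(−1.3)·1.3^3/3! = 0.0997921] × [0.0997921] = 0.00995845
  f_II = [e^(−3.4)·3.4^3/3! = 0.218617] × [0.218617] = 0.0477935
  f_III = [e^(−6.9)·6.9^3/3! = 0.0551778] × [0.0551778] = 0.00304459
Unnormalised posteriors:
  π_I·f_I = 0.64 × 0.00995845 = 0.00637341
  π_II·f_II = 0.12 × 0.0477935 = 0.00573522
  π_III·f_III = 0.24 × 0.00304459 = 0.000730701
Evidence: 0.00637341 + 0.00573522 + 0.000730701 = 0.0128393
P(Process I | x₁, x₂) ≈ 0.496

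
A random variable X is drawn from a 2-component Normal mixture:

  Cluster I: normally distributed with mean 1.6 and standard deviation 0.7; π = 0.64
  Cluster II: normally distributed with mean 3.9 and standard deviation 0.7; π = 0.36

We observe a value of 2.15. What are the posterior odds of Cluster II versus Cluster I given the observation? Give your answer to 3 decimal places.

0.034

Only the two components matter; the odds are (π_i f_i(x)) / (π_j f_j(x)).
Evaluate each component's likelihood at the observed value:
  f_I = 0.418559
  f_II = 0.0250404
Odds = (0.36/0.64) × (0.0250404/0.418559) = 0.5625 × 0.0598253 ≈ 0.034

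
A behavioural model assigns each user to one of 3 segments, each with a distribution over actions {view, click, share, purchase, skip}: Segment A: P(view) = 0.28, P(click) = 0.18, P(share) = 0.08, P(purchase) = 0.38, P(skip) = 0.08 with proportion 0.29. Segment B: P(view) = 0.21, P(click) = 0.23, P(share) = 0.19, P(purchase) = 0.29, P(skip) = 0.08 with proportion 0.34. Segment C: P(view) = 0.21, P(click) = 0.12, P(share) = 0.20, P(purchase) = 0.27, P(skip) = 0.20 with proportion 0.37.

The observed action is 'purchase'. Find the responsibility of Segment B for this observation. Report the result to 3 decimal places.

0.319

The responsibility of component k is w_k f_k(x) divided by Σ_j w_j f_j(x).
Evaluate each component's likelihood at the observed value:
  f_A = P(purchase | comp) = 0.38
  f_B = P(purchase | comp) = 0.29
  f_C = P(purchase | comp) = 0.27
Prior × likelihood for each component:
  w_A·f_A = 0.29 × 0.38 = 0.1102
  w_B·f_B = 0.34 × 0.29 = 0.0986
  w_C·f_C = 0.37 × 0.27 = 0.0999
Sum: 0.1102 + 0.0986 + 0.0999 = 0.3087
P(Segment B | 'purchase') = 0.0986 / 0.3087 ≈ 0.319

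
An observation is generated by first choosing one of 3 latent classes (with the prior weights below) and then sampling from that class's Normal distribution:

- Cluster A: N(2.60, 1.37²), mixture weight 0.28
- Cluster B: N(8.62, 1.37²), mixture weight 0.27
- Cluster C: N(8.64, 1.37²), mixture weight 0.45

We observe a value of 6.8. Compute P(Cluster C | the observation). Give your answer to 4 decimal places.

Posterior ∝ prior × likelihood, so P(k | x) ∝ P(Z=k) f_k(x); normalise over all components.
Normal densities:
  L_A = (1/(1.37·√(2π)))·exp(−(6.8−2.60)²/(2·1.37²)) = 0.291199·exp(-4.69924) = 0.00265055
  L_B = (1/(1.37·√(2π)))·exp(−(6.8−8.62)²/(2·1.37²)) = 0.291199·exp(-0.88241) = 0.120493
  L_C = (1/(1.37·√(2π)))·exp(−(6.8−8.64)²/(2·1.37²)) = 0.291199·exp(-0.90191) = 0.118166
Unnormalised posteriors:
  P(Z=A)·L_A = 0.28 × 0.00265055 = 0.000742155
  P(Z=B)·L_B = 0.27 × 0.120493 = 0.0325332
  P(Z=C)·L_C = 0.45 × 0.118166 = 0.0531749
Evidence: 0.000742155 + 0.0325332 + 0.0531749 = 0.0864502
P(Cluster C | data) ≈ 0.6151

0.6151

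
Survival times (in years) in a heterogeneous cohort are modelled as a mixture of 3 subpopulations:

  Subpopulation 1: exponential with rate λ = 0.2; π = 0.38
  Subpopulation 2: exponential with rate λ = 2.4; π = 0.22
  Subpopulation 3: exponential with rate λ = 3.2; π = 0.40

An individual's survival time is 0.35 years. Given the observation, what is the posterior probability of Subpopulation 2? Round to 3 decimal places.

Posterior ∝ prior × likelihood, so P(k | x) ∝ P(Z=k) f_k(x); normalise over all components.
Evaluate each component's likelihood at the observed value:
  f_1 = 0.2·e^(−0.2·0.35) = 0.2·e^(−0.0700) = 0.186479
  f_2 = 2.4·e^(−2.4·0.35) = 2.4·e^(−0.8400) = 1.03611
  f_3 = 3.2·e^(−3.2·0.35) = 3.2·e^(−1.1200) = 1.0441
Prior × likelihood for each component:
  P(Z=1)·f_1 = 0.38 × 0.186479 = 0.0708619
  P(Z=2)·f_2 = 0.22 × 1.03611 = 0.227943
  P(Z=3)·f_3 = 0.40 × 1.0441 = 0.417638
Evidence: 0.0708619 + 0.227943 + 0.417638 = 0.716443
P(Subpopulation 2 | data) = 0.227943 / 0.716443 ≈ 0.318

0.318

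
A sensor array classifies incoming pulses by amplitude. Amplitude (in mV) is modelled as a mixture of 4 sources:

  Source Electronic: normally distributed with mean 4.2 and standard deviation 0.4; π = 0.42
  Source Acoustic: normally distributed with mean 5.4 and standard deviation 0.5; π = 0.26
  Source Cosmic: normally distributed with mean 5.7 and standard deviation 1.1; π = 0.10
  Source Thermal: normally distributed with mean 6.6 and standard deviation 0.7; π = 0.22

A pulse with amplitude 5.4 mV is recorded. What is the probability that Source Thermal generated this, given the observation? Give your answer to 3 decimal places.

By Bayes' theorem, P(k | x) = π_k f_k(x) / Σ_j π_j f_j(x).
Normal densities:
  L_Electronic = (1/(0.4·√(2π)))·exp(−(5.4−4.2)²/(2·0.4²)) = 0.997356·exp(-4.50000) = 0.0110796
  L_Acoustic = (1/(0.5·√(2π)))·exp(−(5.4−5.4)²/(2·0.5²)) = 0.797885·exp(-0.00000) = 0.797885
  L_Cosmic = (1/(1.1·√(2π)))·exp(−(5.4−5.7)²/(2·1.1²)) = 0.362675·exp(-0.03719) = 0.349435
  L_Thermal = (1/(0.7·√(2π)))·exp(−(5.4−6.6)²/(2·0.7²)) = 0.569918·exp(-1.46939) = 0.131119
Prior × likelihood for each component:
  π_Electronic·L_Electronic = 0.42 × 0.0110796 = 0.00465344
  π_Acoustic·L_Acoustic = 0.26 × 0.797885 = 0.20745
  π_Cosmic·L_Cosmic = 0.10 × 0.349435 = 0.0349435
  π_Thermal·L_Thermal = 0.22 × 0.131119 = 0.0288461
Normaliser: 0.00465344 + 0.20745 + 0.0349435 + 0.0288461 = 0.275893
P(Source Thermal | x) = 0.0288461 / 0.275893 ≈ 0.105

0.105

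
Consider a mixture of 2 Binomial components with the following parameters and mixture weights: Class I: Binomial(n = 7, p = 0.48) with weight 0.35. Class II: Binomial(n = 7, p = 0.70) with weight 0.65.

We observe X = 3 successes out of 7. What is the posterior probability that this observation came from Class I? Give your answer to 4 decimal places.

Apply Bayes' rule: the posterior for each component is proportional to its prior times its likelihood at x.
Component likelihoods at x = 3 successes out of 7:
  f_I = C(7,3)·0.48^3·0.52^4 = 35·0.110592·0.0731162 = 0.283012
  f_II = C(7,3)·0.70^3·0.30^4 = 35·0.343·0.0081 = 0.0972405
Prior × likelihood for each component:
  P(Z=I)·f_I = 0.35 × 0.283012 = 0.0990543
  P(Z=II)·f_II = 0.65 × 0.0972405 = 0.0632063
Sum: 0.0990543 + 0.0632063 = 0.162261
So the posterior for Class I is 0.0990543 / 0.162261 ≈ 0.6105.

0.6105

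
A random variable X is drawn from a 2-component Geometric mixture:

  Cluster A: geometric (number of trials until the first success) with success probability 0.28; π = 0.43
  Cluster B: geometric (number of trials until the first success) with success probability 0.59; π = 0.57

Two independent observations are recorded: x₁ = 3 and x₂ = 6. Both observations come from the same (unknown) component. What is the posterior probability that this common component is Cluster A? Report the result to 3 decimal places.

0.897

P(component k | x) = w_k·f_k(x) / marginal(x), where marginal(x) = Σ_j w_j·f_j(x).
Since both observations come from the same component, the likelihood for component k is f_k(x₁)·f_k(x₂).
  f_A = [0.145152] × [0.0541777] = 0.007864
  f_B = [0.099179] × [0.00683552] = 0.00067794
Multiply by the mixture weights:
  w_A·f_A = 0.43 × 0.007864 = 0.00338152
  w_B·f_B = 0.57 × 0.00067794 = 0.000386426
Normaliser: 0.00338152 + 0.000386426 = 0.00376795
So the posterior for Cluster A is 0.00338152 / 0.00376795 ≈ 0.897.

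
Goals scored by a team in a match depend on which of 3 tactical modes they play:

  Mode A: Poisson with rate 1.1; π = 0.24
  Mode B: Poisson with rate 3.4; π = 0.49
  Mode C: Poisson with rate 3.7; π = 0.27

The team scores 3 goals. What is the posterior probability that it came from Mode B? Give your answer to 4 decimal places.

Apply Bayes' rule: the posterior for each component is proportional to its prior times its likelihood at x.
Poisson probabilities:
  p_A = 0.0738419
  p_B = 0.218617
  p_C = 0.20872
Unnormalised posteriors:
  π_A·p_A = 0.24 × 0.0738419 = 0.0177221
  π_B·p_B = 0.49 × 0.218617 = 0.107122
  π_C·p_C = 0.27 × 0.20872 = 0.0563544
Normaliser: 0.0177221 + 0.107122 + 0.0563544 = 0.181199
So the posterior for Mode B is 0.107122 / 0.181199 ≈ 0.5912.

0.5912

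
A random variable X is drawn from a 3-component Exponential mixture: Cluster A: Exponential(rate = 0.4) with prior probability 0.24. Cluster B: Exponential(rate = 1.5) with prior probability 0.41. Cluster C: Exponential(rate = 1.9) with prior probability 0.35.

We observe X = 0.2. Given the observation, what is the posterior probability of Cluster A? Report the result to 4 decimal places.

0.0887

P(component k | x) = P(Z=k)·f_k(x) / marginal(x), where marginal(x) = Σ_j P(Z=j)·f_j(x).
Evaluate each component's likelihood at the observed value:
  f_A = 0.369247
  f_B = 1.11123
  f_C = 1.29934
Weight by the priors:
  P(Z=A)·f_A = 0.24 × 0.369247 = 0.0886192
  P(Z=B)·f_B = 0.41 × 1.11123 = 0.455603
  P(Z=C)·f_C = 0.35 × 1.29934 = 0.454768
Evidence: 0.0886192 + 0.455603 + 0.454768 = 0.99899
P(Cluster A | the observation) = 0.0886192 / 0.99899 ≈ 0.0887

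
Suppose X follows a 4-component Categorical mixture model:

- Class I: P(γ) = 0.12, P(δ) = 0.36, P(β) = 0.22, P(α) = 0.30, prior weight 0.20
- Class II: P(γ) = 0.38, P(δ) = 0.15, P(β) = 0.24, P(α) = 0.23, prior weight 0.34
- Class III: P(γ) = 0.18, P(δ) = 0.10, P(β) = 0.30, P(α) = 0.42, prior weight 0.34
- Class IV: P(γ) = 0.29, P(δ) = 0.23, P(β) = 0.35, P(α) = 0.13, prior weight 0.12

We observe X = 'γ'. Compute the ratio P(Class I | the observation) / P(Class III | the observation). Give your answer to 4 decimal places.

0.3922

The posterior odds equal the prior odds times the likelihood ratio: (w_i/w_j)·(f_i(x)/f_j(x)).
Component likelihoods at x = 'γ':
  p_I = P(γ | comp) = 0.12
  p_II = P(γ | comp) = 0.38
  p_III = P(γ | comp) = 0.18
  p_IV = P(γ | comp) = 0.29
0.024 / 0.0612 ≈ 0.3922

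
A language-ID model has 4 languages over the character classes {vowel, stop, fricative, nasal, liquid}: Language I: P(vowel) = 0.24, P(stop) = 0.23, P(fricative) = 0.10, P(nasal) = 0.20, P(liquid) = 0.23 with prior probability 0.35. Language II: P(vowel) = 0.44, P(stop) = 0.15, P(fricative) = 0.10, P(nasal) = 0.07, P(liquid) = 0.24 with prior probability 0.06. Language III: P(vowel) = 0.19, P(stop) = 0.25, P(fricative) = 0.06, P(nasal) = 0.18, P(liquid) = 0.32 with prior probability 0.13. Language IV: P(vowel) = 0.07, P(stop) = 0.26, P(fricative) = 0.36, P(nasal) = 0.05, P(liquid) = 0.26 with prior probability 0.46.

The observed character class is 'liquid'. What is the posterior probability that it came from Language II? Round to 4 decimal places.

0.0562

Posterior ∝ prior × likelihood, so P(k | x) ∝ P(Z=k) f_k(x); normalise over all components.
Categorical probabilities:
  p_I = P(liquid | comp) = 0.23
  p_II = P(liquid | comp) = 0.24
  p_III = P(liquid | comp) = 0.32
  p_IV = P(liquid | comp) = 0.26
Unnormalised posteriors:
  P(Z=I)·p_I = 0.35 × 0.23 = 0.0805
  P(Z=II)·p_II = 0.06 × 0.24 = 0.0144
  P(Z=III)·p_III = 0.13 × 0.32 = 0.0416
  P(Z=IV)·p_IV = 0.46 × 0.26 = 0.1196
Evidence: 0.0805 + 0.0144 + 0.0416 + 0.1196 = 0.2561
P(Language II | the observation) ≈ 0.0562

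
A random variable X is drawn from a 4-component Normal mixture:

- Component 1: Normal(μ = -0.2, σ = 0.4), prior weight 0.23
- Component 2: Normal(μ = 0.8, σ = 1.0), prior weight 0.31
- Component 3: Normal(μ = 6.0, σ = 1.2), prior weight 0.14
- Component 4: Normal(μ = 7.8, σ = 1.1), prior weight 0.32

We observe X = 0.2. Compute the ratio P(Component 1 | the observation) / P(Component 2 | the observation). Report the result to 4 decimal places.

1.3469

Only the two components matter; the odds are (π_i f_i(x)) / (π_j f_j(x)).
Normal densities:
  f_1 = 0.604927
  f_2 = 0.333225
  f_3 = 2.81143e-06
  f_4 = 1.56271e-11
0.139133 / 0.1033 ≈ 1.3469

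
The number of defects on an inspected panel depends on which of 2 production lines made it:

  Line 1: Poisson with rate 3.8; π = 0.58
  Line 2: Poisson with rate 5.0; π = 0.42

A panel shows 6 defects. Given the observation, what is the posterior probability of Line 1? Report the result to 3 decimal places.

0.469

By Bayes' theorem, P(k | x) = π_k f_k(x) / Σ_j π_j f_j(x).
Evaluate each component's likelihood at the observed value:
  p_1 = e^(−3.8)·3.8^6/6! = 0.0935513
  p_2 = e^(−5.0)·5.0^6/6! = 0.146223
Unnormalised posteriors:
  π_1·p_1 = 0.58 × 0.0935513 = 0.0542598
  π_2·p_2 = 0.42 × 0.146223 = 0.0614136
Evidence: 0.0542598 + 0.0614136 = 0.115673
Responsibility of Line 1: 0.0542598 / 0.115673 ≈ 0.469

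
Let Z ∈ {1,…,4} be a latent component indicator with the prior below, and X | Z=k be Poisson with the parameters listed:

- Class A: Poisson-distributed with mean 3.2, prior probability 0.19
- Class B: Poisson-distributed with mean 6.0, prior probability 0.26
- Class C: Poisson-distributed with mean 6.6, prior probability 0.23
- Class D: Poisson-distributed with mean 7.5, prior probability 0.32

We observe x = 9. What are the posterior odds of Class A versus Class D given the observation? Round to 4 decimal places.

0.0205

Since P(k|x) ∝ P(Z=k) f_k(x), the posterior odds are P(Z=i) f_i(x) / (P(Z=j) f_j(x)).
Evaluate each component's likelihood at the observed value:
  L_A = e^(−3.2)·3.2^9/9! = 0.00395225
  L_B = e^(−6.0)·6.0^9/9! = 0.0688385
  L_C = e^(−6.6)·6.6^9/9! = 0.0890818
  L_D = e^(−7.5)·7.5^9/9! = 0.11444
Posterior odds = (P(Z=A)·L_A) / (P(Z=D)·L_D) = (0.19·0.00395225) / (0.32·0.11444) = 0.000750928 / 0.036621 ≈ 0.0205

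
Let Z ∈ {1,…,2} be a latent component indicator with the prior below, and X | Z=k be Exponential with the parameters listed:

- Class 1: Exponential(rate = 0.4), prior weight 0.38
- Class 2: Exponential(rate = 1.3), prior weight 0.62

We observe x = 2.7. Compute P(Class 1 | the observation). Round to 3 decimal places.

Apply Bayes' rule: the posterior for each component is proportional to its prior times its likelihood at x.
Component likelihoods at x = 2.7:
  f_1 = 0.4·e^(−0.4·2.7) = 0.4·e^(−1.0800) = 0.135838
  f_2 = 1.3·e^(−1.3·2.7) = 1.3·e^(−3.5100) = 0.038866
Weight by the priors:
  π_1·f_1 = 0.38 × 0.135838 = 0.0516185
  π_2·f_2 = 0.62 × 0.038866 = 0.0240969
Denominator: 0.0516185 + 0.0240969 = 0.0757154
P(Class 1 | 2.7) = 0.0516185 / 0.0757154 ≈ 0.682

0.682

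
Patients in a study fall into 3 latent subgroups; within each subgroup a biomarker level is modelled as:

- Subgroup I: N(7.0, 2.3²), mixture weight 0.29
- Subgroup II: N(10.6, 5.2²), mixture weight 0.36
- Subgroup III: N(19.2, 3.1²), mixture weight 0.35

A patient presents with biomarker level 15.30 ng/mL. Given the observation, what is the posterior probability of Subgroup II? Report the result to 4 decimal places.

0.4726

Apply Bayes' rule: the posterior for each component is proportional to its prior times its likelihood at x.
Component likelihoods at x = 15.30 ng/mL:
  p_I = (1/(2.3·√(2π)))·exp(−(15.30−7.0)²/(2·2.3²)) = 0.173453·exp(-6.51134) = 0.000257835
  p_II = (1/(5.2·√(2π)))·exp(−(15.30−10.6)²/(2·5.2²)) = 0.076720·exp(-0.40847) = 0.050993
  p_III = (1/(3.1·√(2π)))·exp(−(15.30−19.2)²/(2·3.1²)) = 0.128691·exp(-0.79136) = 0.0583262
Weight by the priors:
  π_I·p_I = 0.29 × 0.000257835 = 7.47722e-05
  π_II·p_II = 0.36 × 0.050993 = 0.0183575
  π_III·p_III = 0.35 × 0.0583262 = 0.0204142
Normaliser: 7.47722e-05 + 0.0183575 + 0.0204142 = 0.0388464
Responsibility of Subgroup II: 0.0183575 / 0.0388464 ≈ 0.4726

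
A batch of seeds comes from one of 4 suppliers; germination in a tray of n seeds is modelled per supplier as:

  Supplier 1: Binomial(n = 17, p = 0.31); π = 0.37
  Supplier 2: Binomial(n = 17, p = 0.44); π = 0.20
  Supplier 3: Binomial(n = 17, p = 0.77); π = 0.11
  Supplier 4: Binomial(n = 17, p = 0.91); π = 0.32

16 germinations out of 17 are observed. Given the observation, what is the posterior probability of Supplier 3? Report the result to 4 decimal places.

The responsibility of component k is π_k f_k(x) divided by Σ_j π_j f_j(x).
Binomial probabilities:
  p_1 = C(17,16)·0.31^16·0.69^1 = 17·7.27423e-09·0.69 = 8.53267e-08
  p_2 = C(17,16)·0.44^16·0.56^1 = 17·1.97353e-06·0.56 = 1.8788e-05
  p_3 = C(17,16)·0.77^16·0.23^1 = 17·0.0152704·0.23 = 0.0597074
  p_4 = C(17,16)·0.91^16·0.09^1 = 17·0.221137·0.09 = 0.33834
Prior × likelihood for each component:
  π_1·p_1 = 0.37 × 8.53267e-08 = 3.15709e-08
  π_2·p_2 = 0.20 × 1.8788e-05 = 3.75759e-06
  π_3·p_3 = 0.11 × 0.0597074 = 0.00656782
  π_4·p_4 = 0.32 × 0.33834 = 0.108269
Sum: 3.15709e-08 + 3.75759e-06 + 0.00656782 + 0.108269 = 0.11484
P(Supplier 3 | 16 germinations out of 17) = 0.00656782 / 0.11484 ≈ 0.0572

0.0572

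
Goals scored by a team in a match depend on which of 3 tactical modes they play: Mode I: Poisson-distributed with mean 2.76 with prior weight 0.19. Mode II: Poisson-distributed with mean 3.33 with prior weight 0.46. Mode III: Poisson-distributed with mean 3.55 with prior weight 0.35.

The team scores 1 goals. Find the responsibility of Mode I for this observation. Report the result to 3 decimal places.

Posterior ∝ prior × likelihood, so P(k | x) ∝ π_k f_k(x); normalise over all components.
Evaluate each component's likelihood at the observed value:
  L_I = e^(−2.76)·2.76^1/1! = 0.174685
  L_II = e^(−3.33)·3.33^1/1! = 0.119191
  L_III = e^(−3.55)·3.55^1/1! = 0.101972
Weight by the priors:
  π_I·L_I = 0.19 × 0.174685 = 0.0331902
  π_II·L_II = 0.46 × 0.119191 = 0.0548279
  π_III·L_III = 0.35 × 0.101972 = 0.0356904
Evidence: 0.0331902 + 0.0548279 + 0.0356904 = 0.123708
P(Mode I | x) ≈ 0.268

0.268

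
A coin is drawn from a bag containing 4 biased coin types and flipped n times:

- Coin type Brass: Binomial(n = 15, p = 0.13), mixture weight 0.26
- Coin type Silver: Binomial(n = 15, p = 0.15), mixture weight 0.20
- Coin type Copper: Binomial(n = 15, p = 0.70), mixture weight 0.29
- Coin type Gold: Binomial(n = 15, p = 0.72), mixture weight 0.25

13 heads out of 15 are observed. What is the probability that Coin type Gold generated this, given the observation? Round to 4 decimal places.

Posterior ∝ prior × likelihood, so P(k | x) ∝ w_k f_k(x); normalise over all components.
Binomial probabilities:
  f_Brass = C(15,13)·0.13^13·0.87^2 = 105·3.02875e-12·0.7569 = 2.40708e-10
  f_Silver = C(15,13)·0.15^13·0.85^2 = 105·1.9462e-11·0.7225 = 1.47643e-09
  f_Copper = C(15,13)·0.70^13·0.30^2 = 105·0.0096889·0.09 = 0.0915601
  f_Gold = C(15,13)·0.72^13·0.28^2 = 105·0.0139741·0.0784 = 0.115034
Weight by the priors:
  w_Brass·f_Brass = 0.26 × 2.40708e-10 = 6.25842e-11
  w_Silver·f_Silver = 0.20 × 1.47643e-09 = 2.95286e-10
  w_Copper·f_Copper = 0.29 × 0.0915601 = 0.0265524
  w_Gold·f_Gold = 0.25 × 0.115034 = 0.0287586
Marginal: 6.25842e-11 + 2.95286e-10 + 0.0265524 + 0.0287586 = 0.055311
P(Coin type Gold | data) ≈ 0.5199

0.5199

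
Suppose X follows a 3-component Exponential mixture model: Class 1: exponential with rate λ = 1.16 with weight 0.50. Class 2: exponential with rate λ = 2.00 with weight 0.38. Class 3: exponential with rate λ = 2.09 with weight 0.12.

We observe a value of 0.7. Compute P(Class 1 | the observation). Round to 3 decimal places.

0.512

P(component k | x) = w_k·f_k(x) / marginal(x), where marginal(x) = Σ_j w_j·f_j(x).
Exponential densities:
  p_1 = 1.16·e^(−1.16·0.7) = 1.16·e^(−0.8120) = 0.515004
  p_2 = 2.00·e^(−2.00·0.7) = 2.00·e^(−1.4000) = 0.493194
  p_3 = 2.09·e^(−2.09·0.7) = 2.09·e^(−1.4630) = 0.48392
Prior × likelihood for each component:
  w_1·p_1 = 0.50 × 0.515004 = 0.257502
  w_2·p_2 = 0.38 × 0.493194 = 0.187414
  w_3·p_3 = 0.12 × 0.48392 = 0.0580704
Marginal: 0.257502 + 0.187414 + 0.0580704 = 0.502986
Responsibility of Class 1: 0.257502 / 0.502986 ≈ 0.512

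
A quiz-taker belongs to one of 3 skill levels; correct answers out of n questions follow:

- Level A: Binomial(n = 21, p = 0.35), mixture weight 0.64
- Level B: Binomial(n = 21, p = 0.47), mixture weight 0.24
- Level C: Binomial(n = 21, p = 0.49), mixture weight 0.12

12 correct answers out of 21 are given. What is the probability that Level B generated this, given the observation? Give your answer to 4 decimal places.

By Bayes' theorem, P(k | x) = w_k f_k(x) / Σ_j w_j f_j(x).
Component likelihoods at x = 12 correct answers out of 21:
  f_A = C(21,12)·0.35^12·0.65^9 = 293930·3.37922e-06·0.0207119 = 0.0205722
  f_B = C(21,12)·0.47^12·0.53^9 = 293930·0.000116191·0.00329976 = 0.112694
  f_C = C(21,12)·0.49^12·0.51^9 = 293930·0.000191581·0.00233417 = 0.13144
Prior × likelihood for each component:
  w_A·f_A = 0.64 × 0.0205722 = 0.0131662
  w_B·f_B = 0.24 × 0.112694 = 0.0270466
  w_C·f_C = 0.12 × 0.13144 = 0.0157728
Evidence: 0.0131662 + 0.0270466 + 0.0157728 = 0.0559856
P(Level B | the observation) = 0.0270466 / 0.0559856 ≈ 0.4831

0.4831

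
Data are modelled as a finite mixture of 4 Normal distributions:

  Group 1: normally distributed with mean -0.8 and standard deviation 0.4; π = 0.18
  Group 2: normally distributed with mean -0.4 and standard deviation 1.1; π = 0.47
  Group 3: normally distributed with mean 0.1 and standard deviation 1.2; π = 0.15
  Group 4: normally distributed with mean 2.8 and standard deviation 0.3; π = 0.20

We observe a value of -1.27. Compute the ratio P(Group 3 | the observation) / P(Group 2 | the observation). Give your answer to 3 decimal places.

Since P(k|x) ∝ π_k f_k(x), the posterior odds are π_i f_i(x) / (π_j f_j(x)).
Evaluate each component's likelihood at the observed value:
  f_1 = (1/(0.4·√(2π)))·exp(−(-1.27−-0.8)²/(2·0.4²)) = 0.997356·exp(-0.69031) = 0.500093
  f_2 = (1/(1.1·√(2π)))·exp(−(-1.27−-0.4)²/(2·1.1²)) = 0.362675·exp(-0.31277) = 0.265267
  f_3 = (1/(1.2·√(2π)))·exp(−(-1.27−0.1)²/(2·1.2²)) = 0.332452·exp(-0.65170) = 0.17326
  f_4 = (1/(0.3·√(2π)))·exp(−(-1.27−2.8)²/(2·0.3²)) = 1.329808·exp(-92.02722) = 1.43507e-40
Posterior odds = (π_3·f_3) / (π_2·f_2) = (0.15·0.17326) / (0.47·0.265267) = 0.025989 / 0.124676 ≈ 0.208

0.208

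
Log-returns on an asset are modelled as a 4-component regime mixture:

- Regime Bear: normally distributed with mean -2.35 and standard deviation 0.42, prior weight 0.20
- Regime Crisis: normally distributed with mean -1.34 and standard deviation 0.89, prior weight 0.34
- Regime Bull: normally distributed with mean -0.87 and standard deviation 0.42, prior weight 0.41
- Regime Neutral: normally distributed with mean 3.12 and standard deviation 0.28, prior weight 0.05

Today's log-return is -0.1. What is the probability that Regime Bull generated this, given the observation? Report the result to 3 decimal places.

The responsibility of component k is π_k f_k(x) divided by Σ_j π_j f_j(x).
Normal densities:
  f_Bear = (1/(0.42·√(2π)))·exp(−(-0.1−-2.35)²/(2·0.42²)) = 0.949863·exp(-14.34949) = 5.56873e-07
  f_Crisis = (1/(0.89·√(2π)))·exp(−(-0.1−-1.34)²/(2·0.89²)) = 0.448250·exp(-0.97058) = 0.169825
  f_Bull = (1/(0.42·√(2π)))·exp(−(-0.1−-0.87)²/(2·0.42²)) = 0.949863·exp(-1.68056) = 0.176931
  f_Neutral = (1/(0.28·√(2π)))·exp(−(-0.1−3.12)²/(2·0.28²)) = 1.424794·exp(-66.12500) = 2.72916e-29
Weight by the priors:
  π_Bear·f_Bear = 0.20 × 5.56873e-07 = 1.11375e-07
  π_Crisis·f_Crisis = 0.34 × 0.169825 = 0.0577404
  π_Bull·f_Bull = 0.41 × 0.176931 = 0.0725419
  π_Neutral·f_Neutral = 0.05 × 2.72916e-29 = 1.36458e-30
Evidence: 1.11375e-07 + 0.0577404 + 0.0725419 + 1.36458e-30 = 0.130282
P(Regime Bull | -0.1) ≈ 0.557

0.557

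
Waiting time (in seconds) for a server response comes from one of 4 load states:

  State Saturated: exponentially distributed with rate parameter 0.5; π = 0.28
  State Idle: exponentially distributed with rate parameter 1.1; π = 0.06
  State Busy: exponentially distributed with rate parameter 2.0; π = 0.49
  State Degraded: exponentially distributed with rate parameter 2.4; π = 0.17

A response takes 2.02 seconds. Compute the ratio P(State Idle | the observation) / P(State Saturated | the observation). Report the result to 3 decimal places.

Posterior odds = (π_i f_i(x)) / (π_j f_j(x)); the normalising sum cancels.
Exponential densities:
  L_Saturated = 0.5·e^(−0.5·2.02) = 0.5·e^(−1.0100) = 0.182109
  L_Idle = 1.1·e^(−1.1·2.02) = 1.1·e^(−2.2220) = 0.119231
  L_Busy = 2.0·e^(−2.0·2.02) = 2.0·e^(−4.0400) = 0.0351949
  L_Degraded = 2.4·e^(−2.4·2.02) = 2.4·e^(−4.8480) = 0.0188257
Odds = (0.06/0.28) × (0.119231/0.182109) = 0.214286 × 0.654723 ≈ 0.140

0.140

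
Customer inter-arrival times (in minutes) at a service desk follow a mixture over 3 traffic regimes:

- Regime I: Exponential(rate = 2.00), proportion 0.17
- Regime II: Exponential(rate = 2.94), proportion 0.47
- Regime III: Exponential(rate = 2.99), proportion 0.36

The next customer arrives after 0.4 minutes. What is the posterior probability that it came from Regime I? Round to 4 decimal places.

0.1689

Posterior ∝ prior × likelihood, so P(k | x) ∝ π_k f_k(x); normalise over all components.
Exponential densities:
  L_I = 2.00·e^(−2.00·0.4) = 2.00·e^(−0.8000) = 0.898658
  L_II = 2.94·e^(−2.94·0.4) = 2.94·e^(−1.1760) = 0.90702
  L_III = 2.99·e^(−2.99·0.4) = 2.99·e^(−1.1960) = 0.90418
Multiply by the mixture weights:
  π_I·L_I = 0.17 × 0.898658 = 0.152772
  π_II·L_II = 0.47 × 0.90702 = 0.4263
  π_III·L_III = 0.36 × 0.90418 = 0.325505
Sum: 0.152772 + 0.4263 + 0.325505 = 0.904576
P(Regime I | the observation) = 0.152772 / 0.904576 ≈ 0.1689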